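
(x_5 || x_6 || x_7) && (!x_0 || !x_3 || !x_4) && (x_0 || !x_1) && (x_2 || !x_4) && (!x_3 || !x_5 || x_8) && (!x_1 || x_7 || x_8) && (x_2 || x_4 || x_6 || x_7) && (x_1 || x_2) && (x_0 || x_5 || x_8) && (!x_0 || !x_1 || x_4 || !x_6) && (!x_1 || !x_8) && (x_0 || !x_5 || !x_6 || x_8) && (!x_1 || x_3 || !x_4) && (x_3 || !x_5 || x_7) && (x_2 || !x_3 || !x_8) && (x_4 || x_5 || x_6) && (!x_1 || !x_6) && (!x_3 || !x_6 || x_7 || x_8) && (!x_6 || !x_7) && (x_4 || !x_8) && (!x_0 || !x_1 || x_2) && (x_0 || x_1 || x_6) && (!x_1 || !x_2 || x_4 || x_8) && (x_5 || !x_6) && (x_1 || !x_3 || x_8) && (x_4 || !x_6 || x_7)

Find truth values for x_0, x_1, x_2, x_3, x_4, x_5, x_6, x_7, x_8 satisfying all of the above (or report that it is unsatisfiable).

x_0=F, x_1=F, x_2=T, x_3=T, x_4=T, x_5=T, x_6=T, x_7=F, x_8=T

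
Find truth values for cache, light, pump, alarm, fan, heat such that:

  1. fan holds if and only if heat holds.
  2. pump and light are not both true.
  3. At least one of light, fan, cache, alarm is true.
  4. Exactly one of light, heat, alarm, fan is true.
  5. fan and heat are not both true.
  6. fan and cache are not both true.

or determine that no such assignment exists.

cache=F, light=F, pump=T, alarm=T, fan=F, heat=F

  (1) fan=F, heat=F — same ✓
  (2) pump=T, light=F — not both ✓
  (3) {light, fan, cache, alarm}: 1 true — at least one ✓
  (4) {light, heat, alarm, fan}: 1 true — exactly one ✓
  (5) fan=F, heat=F — not both ✓
  (6) fan=F, cache=F — not both ✓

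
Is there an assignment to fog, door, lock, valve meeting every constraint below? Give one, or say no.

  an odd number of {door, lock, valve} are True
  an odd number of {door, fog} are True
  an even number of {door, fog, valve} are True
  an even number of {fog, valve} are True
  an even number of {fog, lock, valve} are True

fog: True, door: False, lock: False, valve: True

{door, lock, valve}: 1 true → odd ✓
{door, fog}: 1 true → odd ✓
{door, fog, valve}: 2 true → even ✓
{fog, valve}: 2 true → even ✓
{fog, lock, valve}: 2 true → even ✓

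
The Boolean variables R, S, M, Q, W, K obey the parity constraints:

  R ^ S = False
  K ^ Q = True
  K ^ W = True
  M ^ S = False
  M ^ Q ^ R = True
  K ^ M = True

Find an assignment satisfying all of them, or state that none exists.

R: True, S: True, M: True, Q: True, W: True, K: False

R ^ S = T ^ T = False ✓
K ^ Q = F ^ T = True ✓
K ^ W = F ^ T = True ✓
M ^ S = T ^ T = False ✓
M ^ Q ^ R = T ^ T ^ T = True ✓
K ^ M = F ^ T = True ✓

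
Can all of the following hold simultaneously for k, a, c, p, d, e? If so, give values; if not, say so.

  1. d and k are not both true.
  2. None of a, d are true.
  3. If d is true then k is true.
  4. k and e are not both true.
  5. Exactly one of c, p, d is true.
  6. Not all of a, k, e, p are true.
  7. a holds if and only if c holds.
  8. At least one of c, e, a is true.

k=F; a=F; c=F; p=T; d=F; e=T

  (1) d=F, k=F — not both ✓
  (2) {a, d}: 0 true — none ✓
  (3) d=F ⇒ k: vacuous ✓
  (4) k=F, e=T — not both ✓
  (5) {c, p, d}: 1 true — exactly one ✓
  (6) {a, k, e, p}: 2/4 true — not all ✓
  (7) a=F, c=F — same ✓
  (8) {c, e, a}: 1 true — at least one ✓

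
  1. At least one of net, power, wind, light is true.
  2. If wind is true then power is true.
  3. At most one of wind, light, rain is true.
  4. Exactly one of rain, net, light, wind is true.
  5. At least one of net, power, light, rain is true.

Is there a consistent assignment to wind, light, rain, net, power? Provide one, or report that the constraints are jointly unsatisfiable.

wind=T, light=F, rain=F, net=F, power=T

  (1) {net, power, wind, light}: 2 true — at least one ✓
  (2) wind=T ⇒ power: T ✓
  (3) {wind, light, rain}: 1 true — at most one ✓
  (4) {rain, net, light, wind}: 1 true — exactly one ✓
  (5) {net, power, light, rain}: 1 true — at least one ✓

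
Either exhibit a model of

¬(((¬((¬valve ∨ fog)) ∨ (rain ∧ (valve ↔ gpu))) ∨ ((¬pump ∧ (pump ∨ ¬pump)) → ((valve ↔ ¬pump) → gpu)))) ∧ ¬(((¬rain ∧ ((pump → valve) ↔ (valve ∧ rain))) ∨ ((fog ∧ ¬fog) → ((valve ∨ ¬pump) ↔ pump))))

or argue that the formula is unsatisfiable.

No satisfying assignment exists.

The conjunct ¬(((¬rain ∧ ((pump → valve) ↔ (valve ∧ rain))) ∨ ((fog ∧ ¬fog) → ((valve ∨ ¬pump) ↔ pump)))) is unsatisfiable on its own:
  fog = True: this becomes ¬(((¬rain ∧ ((pump → valve) ↔ (valve ∧ rain))) ∨ True)) = False.
  fog = False: this becomes ¬(((¬rain ∧ ((pump → valve) ↔ (valve ∧ rain))) ∨ True)) = False.
So the whole conjunction is unsatisfiable.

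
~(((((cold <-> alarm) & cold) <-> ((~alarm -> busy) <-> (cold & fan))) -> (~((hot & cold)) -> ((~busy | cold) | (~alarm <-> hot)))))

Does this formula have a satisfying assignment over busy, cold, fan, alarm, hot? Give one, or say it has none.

busy = True, cold = False, fan = True, alarm = True, hot = True

  ~(((((cold <-> alarm) & cold) <-> ((~alarm -> busy) <-> (cold & fan))) -> (~((hot & cold)) -> ((~busy | cold) | (~alarm <-> hot))))) = True
    (((cold <-> alarm) & cold) <-> ((~alarm -> busy) <-> (cold & fan))) -> (~((hot & cold)) -> ((~busy | cold) | (~alarm <-> hot))) = False
      ((cold <-> alarm) & cold) <-> ((~alarm -> busy) <-> (cold & fan)) = True
        (cold <-> alarm) & cold = False
          cold <-> alarm = False
        (~alarm -> busy) <-> (cold & fan) = False
          ~alarm -> busy = True
            ~alarm = False
          cold & fan = False
      ~((hot & cold)) -> ((~busy | cold) | (~alarm <-> hot)) = False
        ~((hot & cold)) = True
          hot & cold = False
        (~busy | cold) | (~alarm <-> hot) = False
          ~busy | cold = False
            ~busy = False
          ~alarm <-> hot = False
            ~alarm = False
The formula evaluates to True.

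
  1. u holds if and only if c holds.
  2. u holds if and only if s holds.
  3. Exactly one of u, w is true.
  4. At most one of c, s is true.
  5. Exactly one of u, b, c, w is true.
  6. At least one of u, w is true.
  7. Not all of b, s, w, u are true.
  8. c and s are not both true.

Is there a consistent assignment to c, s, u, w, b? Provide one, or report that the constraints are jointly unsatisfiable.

c = False, s = False, u = False, w = True, b = False

  (1) u=F, c=F — same ✓
  (2) u=F, s=F — same ✓
  (3) {u, w}: 1 true — exactly one ✓
  (4) {c, s}: 0 true — at most one ✓
  (5) {u, b, c, w}: 1 true — exactly one ✓
  (6) {u, w}: 1 true — at least one ✓
  (7) {b, s, w, u}: 1/4 true — not all ✓
  (8) c=F, s=F — not both ✓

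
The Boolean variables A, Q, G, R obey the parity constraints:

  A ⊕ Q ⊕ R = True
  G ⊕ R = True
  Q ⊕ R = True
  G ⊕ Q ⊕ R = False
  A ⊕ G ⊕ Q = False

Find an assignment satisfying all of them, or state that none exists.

A = False; Q = True; G = True; R = False

A ⊕ Q ⊕ R = F ⊕ T ⊕ F = True ✓
G ⊕ R = T ⊕ F = True ✓
Q ⊕ R = T ⊕ F = True ✓
G ⊕ Q ⊕ R = T ⊕ T ⊕ F = False ✓
A ⊕ G ⊕ Q = F ⊕ T ⊕ T = False ✓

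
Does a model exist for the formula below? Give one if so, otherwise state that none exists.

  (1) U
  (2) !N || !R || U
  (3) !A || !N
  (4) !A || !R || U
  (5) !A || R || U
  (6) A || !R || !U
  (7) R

U = True; R = True; N = False; A = True

Unit clause (U) forces U = True.
Unit clause (R) forces R = True.
In (A || !R || !U) only A is left, so A = True.
In (!A || !N) only !N is left, so N = False.
All clauses satisfied.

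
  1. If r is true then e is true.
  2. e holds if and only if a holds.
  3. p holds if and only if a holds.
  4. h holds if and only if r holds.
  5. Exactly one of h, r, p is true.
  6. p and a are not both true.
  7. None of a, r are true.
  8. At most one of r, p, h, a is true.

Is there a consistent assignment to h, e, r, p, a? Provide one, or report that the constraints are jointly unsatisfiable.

Case r = True:
  Constraint (7) is violated (r=T) — contradiction.
Case r = False:
  (4) with r=F forces h = False.
  (5) with h=F, r=F forces p = True.
  (3) with p=T forces a = True.
  Constraint (6) is violated (p=T, a=T) — contradiction.
Both cases fail — unsatisfiable.

Unsatisfiable — no assignment works.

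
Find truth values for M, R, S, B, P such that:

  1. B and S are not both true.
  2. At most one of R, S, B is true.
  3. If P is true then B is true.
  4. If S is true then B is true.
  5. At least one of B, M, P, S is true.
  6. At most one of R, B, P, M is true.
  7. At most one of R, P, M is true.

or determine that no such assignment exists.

M=F, R=F, S=F, B=T, P=F

  (1) B=T, S=F — not both ✓
  (2) {R, S, B}: 1 true — at most one ✓
  (3) P=F ⇒ B: vacuous ✓
  (4) S=F ⇒ B: vacuous ✓
  (5) {B, M, P, S}: 1 true — at least one ✓
  (6) {R, B, P, M}: 1 true — at most one ✓
  (7) {R, P, M}: 0 true — at most one ✓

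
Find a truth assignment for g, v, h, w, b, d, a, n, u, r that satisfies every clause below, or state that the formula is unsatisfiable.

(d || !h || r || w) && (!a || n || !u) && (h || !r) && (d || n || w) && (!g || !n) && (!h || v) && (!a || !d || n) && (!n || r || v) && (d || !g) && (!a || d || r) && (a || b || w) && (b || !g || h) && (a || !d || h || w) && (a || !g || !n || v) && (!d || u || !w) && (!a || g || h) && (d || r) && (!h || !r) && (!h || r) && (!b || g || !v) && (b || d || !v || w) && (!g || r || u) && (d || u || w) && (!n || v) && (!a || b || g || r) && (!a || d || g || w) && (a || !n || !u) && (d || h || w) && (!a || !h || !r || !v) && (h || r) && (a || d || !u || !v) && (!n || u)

The formula is unsatisfiable.

Case h = True:
  (!h || v) forces v = True.
  (!h || !r) forces r = False.
  Clause (!h || r) is falsified — contradiction.
Case h = False:
  (h || !r) forces r = False.
  Clause (h || r) is falsified — contradiction.
Both cases fail, so the formula is unsatisfiable.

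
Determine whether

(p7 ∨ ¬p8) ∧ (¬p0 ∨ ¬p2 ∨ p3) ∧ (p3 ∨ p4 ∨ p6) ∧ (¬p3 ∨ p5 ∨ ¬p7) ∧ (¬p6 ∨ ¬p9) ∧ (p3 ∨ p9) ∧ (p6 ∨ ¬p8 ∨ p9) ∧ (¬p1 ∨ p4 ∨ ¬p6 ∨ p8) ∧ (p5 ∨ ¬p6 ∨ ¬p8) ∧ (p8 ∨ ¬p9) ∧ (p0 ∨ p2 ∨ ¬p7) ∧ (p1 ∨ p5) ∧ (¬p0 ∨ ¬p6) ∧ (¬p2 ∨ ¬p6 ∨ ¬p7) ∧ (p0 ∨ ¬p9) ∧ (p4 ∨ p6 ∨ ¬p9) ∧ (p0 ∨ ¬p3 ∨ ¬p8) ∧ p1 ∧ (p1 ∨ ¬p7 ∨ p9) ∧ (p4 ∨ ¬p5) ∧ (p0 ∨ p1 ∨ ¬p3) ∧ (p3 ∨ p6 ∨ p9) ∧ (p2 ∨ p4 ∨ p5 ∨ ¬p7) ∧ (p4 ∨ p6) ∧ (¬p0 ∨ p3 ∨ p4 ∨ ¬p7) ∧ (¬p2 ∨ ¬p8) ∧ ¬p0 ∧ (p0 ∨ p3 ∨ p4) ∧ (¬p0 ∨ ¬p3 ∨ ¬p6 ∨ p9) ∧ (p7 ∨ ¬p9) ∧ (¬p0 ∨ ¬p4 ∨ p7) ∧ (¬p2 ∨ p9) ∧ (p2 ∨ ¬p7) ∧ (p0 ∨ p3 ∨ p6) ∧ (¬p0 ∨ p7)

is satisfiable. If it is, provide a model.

Unit clause (p1) forces p1 = True.
Unit clause (¬p0) forces p0 = False.
In (p0 ∨ ¬p9) only ¬p9 is left, so p9 = False.
In (¬p2 ∨ p9) only ¬p2 is left, so p2 = False.
In (p2 ∨ ¬p7) only ¬p7 is left, so p7 = False.
In (p7 ∨ ¬p8) only ¬p8 is left, so p8 = False.
In (p3 ∨ p9) only p3 is left, so p3 = True.
Try p4 = False:
  (¬p1 ∨ p4 ∨ ¬p6 ∨ p8) forces p6 = False.
  clause (p4 ∨ p6) is falsified — backtrack.
So p4 = True.
Set p5 = False.
Set p6 = False.
All clauses satisfied.

p0=F; p1=T; p2=F; p3=T; p4=T; p5=F; p6=F; p7=F; p8=F; p9=F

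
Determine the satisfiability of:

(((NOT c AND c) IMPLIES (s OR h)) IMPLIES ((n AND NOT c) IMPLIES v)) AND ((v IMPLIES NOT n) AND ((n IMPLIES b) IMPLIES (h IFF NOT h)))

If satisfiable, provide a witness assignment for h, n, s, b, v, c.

h: False, n: True, s: True, b: False, v: False, c: True

  ((NOT c AND c) IMPLIES (s OR h)) IMPLIES ((n AND NOT c) IMPLIES v) = True
    (NOT c AND c) IMPLIES (s OR h) = True
      NOT c AND c = False
        NOT c = False
      s OR h = True
    (n AND NOT c) IMPLIES v = True
      n AND NOT c = False
        NOT c = False
  (v IMPLIES NOT n) AND ((n IMPLIES b) IMPLIES (h IFF NOT h)) = True
    v IMPLIES NOT n = True
      NOT n = False
    (n IMPLIES b) IMPLIES (h IFF NOT h) = True
      n IMPLIES b = False
      h IFF NOT h = False
        NOT h = True
Both conjuncts True, so the formula holds.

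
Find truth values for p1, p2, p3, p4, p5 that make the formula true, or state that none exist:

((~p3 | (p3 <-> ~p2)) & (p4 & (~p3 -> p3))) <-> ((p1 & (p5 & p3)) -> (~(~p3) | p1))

p1 = False, p2 = False, p3 = True, p4 = True, p5 = True

  ((~p3 | (p3 <-> ~p2)) & (p4 & (~p3 -> p3))) <-> ((p1 & (p5 & p3)) -> (~(~p3) | p1)) = True
    (~p3 | (p3 <-> ~p2)) & (p4 & (~p3 -> p3)) = True
      ~p3 | (p3 <-> ~p2) = True
        ~p3 = False
        p3 <-> ~p2 = True
          ~p2 = True
      p4 & (~p3 -> p3) = True
        ~p3 -> p3 = True
          ~p3 = False
    (p1 & (p5 & p3)) -> (~(~p3) | p1) = True
      p1 & (p5 & p3) = False
        p5 & p3 = True
      ~(~p3) | p1 = True
        ~(~p3) = True
          ~p3 = False
The formula evaluates to True.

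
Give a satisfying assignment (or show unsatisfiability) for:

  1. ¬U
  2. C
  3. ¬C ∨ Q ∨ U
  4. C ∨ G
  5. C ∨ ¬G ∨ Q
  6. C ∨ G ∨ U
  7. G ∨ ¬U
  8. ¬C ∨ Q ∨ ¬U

C = True, Q = True, G = False, U = False

Unit clause (¬U) forces U = False.
Unit clause (C) forces C = True.
In (¬C ∨ Q ∨ U) only Q is left, so Q = True.
Set G = False.
Check each clause:
  (¬U): ¬U holds.
  (C): C holds.
  (¬C ∨ Q ∨ U): Q holds.
  (C ∨ G): C holds.
  (C ∨ ¬G ∨ Q): C holds.
  (C ∨ G ∨ U): C holds.
  (G ∨ ¬U): ¬U holds.
  (¬C ∨ Q ∨ ¬U): Q holds.
All clauses satisfied.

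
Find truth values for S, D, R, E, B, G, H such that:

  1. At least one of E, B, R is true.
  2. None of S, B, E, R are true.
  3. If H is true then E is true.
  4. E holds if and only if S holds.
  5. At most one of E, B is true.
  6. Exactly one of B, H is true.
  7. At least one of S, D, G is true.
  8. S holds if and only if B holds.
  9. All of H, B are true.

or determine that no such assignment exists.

Unsatisfiable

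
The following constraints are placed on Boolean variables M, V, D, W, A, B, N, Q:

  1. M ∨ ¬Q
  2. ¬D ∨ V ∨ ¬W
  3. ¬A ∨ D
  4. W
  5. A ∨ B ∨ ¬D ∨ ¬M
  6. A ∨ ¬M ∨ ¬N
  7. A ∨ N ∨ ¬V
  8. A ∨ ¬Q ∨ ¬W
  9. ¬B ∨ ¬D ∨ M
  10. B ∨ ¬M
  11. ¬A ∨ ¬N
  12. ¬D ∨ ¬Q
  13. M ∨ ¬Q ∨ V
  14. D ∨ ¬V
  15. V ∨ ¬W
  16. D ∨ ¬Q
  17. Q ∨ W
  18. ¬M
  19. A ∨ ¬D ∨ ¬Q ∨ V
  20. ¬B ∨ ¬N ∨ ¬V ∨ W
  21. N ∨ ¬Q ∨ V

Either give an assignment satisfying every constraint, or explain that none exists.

Unit clause (W) forces W = True.
In (V ∨ ¬W) only V is left, so V = True.
Unit clause (¬M) forces M = False.
In (M ∨ ¬Q) only ¬Q is left, so Q = False.
In (D ∨ ¬V) only D is left, so D = True.
In (¬B ∨ ¬D ∨ M) only ¬B is left, so B = False.
Set A = True.
  then (¬A ∨ ¬N) forces N = False.
All clauses satisfied.

M: False, V: True, D: True, W: True, A: True, B: False, N: False, Q: False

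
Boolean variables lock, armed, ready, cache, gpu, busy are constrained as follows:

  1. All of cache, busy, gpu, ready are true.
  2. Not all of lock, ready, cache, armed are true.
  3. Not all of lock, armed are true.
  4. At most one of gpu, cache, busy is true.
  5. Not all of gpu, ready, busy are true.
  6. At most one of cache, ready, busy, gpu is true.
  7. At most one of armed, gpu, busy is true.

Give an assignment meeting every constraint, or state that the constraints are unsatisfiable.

Case cache = True:
  (1) forces busy = True.
  Constraint (4) is violated (cache=T, busy=T) — contradiction.
Case cache = False:
  Constraint (1) is violated (cache=F) — contradiction.
Both cases fail — unsatisfiable.

No satisfying assignment exists.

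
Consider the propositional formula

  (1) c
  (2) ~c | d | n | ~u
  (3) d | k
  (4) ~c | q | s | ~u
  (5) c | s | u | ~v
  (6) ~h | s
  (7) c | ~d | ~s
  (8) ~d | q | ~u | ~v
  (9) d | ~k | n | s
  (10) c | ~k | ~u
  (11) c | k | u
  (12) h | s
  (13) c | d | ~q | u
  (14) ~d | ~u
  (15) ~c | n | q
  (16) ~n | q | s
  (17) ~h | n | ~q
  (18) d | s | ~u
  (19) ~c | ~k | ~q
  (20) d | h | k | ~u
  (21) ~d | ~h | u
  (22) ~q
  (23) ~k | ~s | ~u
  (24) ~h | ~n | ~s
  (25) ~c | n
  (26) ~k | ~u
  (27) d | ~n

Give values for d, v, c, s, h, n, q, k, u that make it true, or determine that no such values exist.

Unit clause (c) forces c = True.
Unit clause (~q) forces q = False.
In (~c | n) only n is left, so n = True.
In (d | ~n) only d is left, so d = True.
In (~d | ~u) only ~u is left, so u = False.
In (~n | q | s) only s is left, so s = True.
In (~d | ~h | u) only ~h is left, so h = False.
Set v = False.
Set k = True.
All clauses satisfied.

d=T, v=F, c=T, s=T, h=F, n=T, q=F, k=T, u=F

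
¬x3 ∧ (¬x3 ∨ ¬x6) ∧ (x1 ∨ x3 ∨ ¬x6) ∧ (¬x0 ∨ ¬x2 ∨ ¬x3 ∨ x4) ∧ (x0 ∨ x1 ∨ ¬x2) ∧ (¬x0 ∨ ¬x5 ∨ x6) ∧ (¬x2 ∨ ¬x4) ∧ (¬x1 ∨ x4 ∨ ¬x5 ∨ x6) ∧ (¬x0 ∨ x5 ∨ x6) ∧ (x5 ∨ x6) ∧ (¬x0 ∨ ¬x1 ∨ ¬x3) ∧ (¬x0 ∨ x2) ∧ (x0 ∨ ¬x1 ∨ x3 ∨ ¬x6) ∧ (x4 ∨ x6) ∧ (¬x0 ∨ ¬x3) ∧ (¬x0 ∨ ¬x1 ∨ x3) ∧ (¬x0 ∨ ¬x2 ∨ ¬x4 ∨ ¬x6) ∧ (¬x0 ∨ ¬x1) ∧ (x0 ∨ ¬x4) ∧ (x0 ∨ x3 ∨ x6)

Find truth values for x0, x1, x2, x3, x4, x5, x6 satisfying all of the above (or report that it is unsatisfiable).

Case x6 = True:
  (¬x3) forces x3 = False.
  (x1 ∨ x3 ∨ ¬x6) forces x1 = True.
  (x0 ∨ ¬x1 ∨ x3 ∨ ¬x6) forces x0 = True.
  Clause (¬x0 ∨ ¬x1 ∨ x3) is falsified — contradiction.
Case x6 = False:
  (¬x3) forces x3 = False.
  (x5 ∨ x6) forces x5 = True.
  (¬x0 ∨ ¬x5 ∨ x6) forces x0 = False.
  Clause (x0 ∨ x3 ∨ x6) is falsified — contradiction.
Both cases fail, so the formula is unsatisfiable.

Unsatisfiable — no assignment works.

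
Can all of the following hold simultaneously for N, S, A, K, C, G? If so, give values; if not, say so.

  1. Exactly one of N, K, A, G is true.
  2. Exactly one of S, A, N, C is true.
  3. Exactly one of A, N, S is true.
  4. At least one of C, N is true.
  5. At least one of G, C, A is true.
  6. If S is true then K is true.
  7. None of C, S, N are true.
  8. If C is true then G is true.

Case N = True:
  Constraint (7) is violated (N=T) — contradiction.
Case N = False:
  (4) with N=F forces C = True.
  Constraint (7) is violated (C=T) — contradiction.
Both cases fail — unsatisfiable.

Unsatisfiable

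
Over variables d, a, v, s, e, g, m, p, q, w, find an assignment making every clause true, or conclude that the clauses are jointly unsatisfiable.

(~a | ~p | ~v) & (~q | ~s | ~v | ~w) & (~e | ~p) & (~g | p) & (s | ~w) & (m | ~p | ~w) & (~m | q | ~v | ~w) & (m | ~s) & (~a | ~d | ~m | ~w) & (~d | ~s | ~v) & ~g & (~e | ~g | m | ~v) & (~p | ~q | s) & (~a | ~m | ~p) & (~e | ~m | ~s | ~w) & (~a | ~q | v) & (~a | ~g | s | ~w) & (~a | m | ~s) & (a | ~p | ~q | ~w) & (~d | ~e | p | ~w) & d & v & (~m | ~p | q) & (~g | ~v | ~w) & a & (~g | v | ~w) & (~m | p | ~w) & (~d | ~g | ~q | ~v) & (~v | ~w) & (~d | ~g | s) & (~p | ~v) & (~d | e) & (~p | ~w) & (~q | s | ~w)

d: True; a: True; v: True; s: False; e: True; g: False; m: False; p: False; q: False; w: False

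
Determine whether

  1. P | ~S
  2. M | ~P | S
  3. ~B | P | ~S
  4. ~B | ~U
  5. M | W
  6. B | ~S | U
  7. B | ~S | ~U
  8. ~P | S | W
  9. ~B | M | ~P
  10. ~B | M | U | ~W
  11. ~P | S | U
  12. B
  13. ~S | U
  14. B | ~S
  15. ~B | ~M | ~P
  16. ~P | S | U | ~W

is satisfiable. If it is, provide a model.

U=F, M=T, B=T, P=F, S=F, W=F

Unit clause (B) forces B = True.
In (~B | ~U) only ~U is left, so U = False.
In (~S | U) only ~S is left, so S = False.
In (~P | S | U) only ~P is left, so P = False.
Set M = True.
Set W = False.
All clauses satisfied.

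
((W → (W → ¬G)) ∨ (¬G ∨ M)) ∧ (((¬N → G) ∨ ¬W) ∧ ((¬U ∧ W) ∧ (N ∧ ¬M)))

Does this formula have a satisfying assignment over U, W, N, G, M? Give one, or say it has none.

U: False, W: True, N: True, G: False, M: False

  (W → (W → ¬G)) ∨ (¬G ∨ M) = True
    W → (W → ¬G) = True
      W → ¬G = True
        ¬G = True
    ¬G ∨ M = True
      ¬G = True
  ((¬N → G) ∨ ¬W) ∧ ((¬U ∧ W) ∧ (N ∧ ¬M)) = True
    (¬N → G) ∨ ¬W = True
      ¬N → G = True
        ¬N = False
      ¬W = False
    (¬U ∧ W) ∧ (N ∧ ¬M) = True
      ¬U ∧ W = True
        ¬U = True
      N ∧ ¬M = True
        ¬M = True
Both conjuncts True, so the formula holds.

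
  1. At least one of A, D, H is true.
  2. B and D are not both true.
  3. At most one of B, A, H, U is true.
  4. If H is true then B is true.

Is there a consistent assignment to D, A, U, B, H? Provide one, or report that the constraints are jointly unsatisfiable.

D = False, A = True, U = False, B = False, H = False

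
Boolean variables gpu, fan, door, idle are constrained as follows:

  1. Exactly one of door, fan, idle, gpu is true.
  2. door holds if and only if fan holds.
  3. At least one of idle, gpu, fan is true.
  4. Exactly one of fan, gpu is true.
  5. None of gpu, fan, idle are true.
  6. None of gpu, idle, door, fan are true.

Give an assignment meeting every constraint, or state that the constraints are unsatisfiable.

Case gpu = True:
  Constraint (5) is violated (gpu=T) — contradiction.
Case gpu = False:
  (4) with gpu=F forces fan = True.
  Constraint (5) is violated (fan=T) — contradiction.
Both cases fail — unsatisfiable.

Unsatisfiable — no assignment works.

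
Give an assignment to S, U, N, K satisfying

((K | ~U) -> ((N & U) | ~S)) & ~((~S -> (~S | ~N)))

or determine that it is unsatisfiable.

Unsatisfiable — no assignment works.

The conjunct ~((~S -> (~S | ~N))) is unsatisfiable on its own:
  S=F, N=F: evaluates to False.
  S=F, N=T: evaluates to False.
  S=T, N=F: evaluates to False.
  S=T, N=T: evaluates to False.
So the whole conjunction is unsatisfiable.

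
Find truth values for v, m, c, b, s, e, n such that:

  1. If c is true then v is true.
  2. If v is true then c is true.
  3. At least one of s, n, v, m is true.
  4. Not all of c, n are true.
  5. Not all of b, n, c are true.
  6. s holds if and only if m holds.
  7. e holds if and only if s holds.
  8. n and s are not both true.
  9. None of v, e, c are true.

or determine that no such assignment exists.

v = False, m = False, c = False, b = True, s = False, e = False, n = True

  (1) c=F ⇒ v: vacuous ✓
  (2) v=F ⇒ c: vacuous ✓
  (3) {s, n, v, m}: 1 true — at least one ✓
  (4) {c, n}: 1/2 true — not all ✓
  (5) {b, n, c}: 2/3 true — not all ✓
  (6) s=F, m=F — same ✓
  (7) e=F, s=F — same ✓
  (8) n=T, s=F — not both ✓
  (9) {v, e, c}: 0 true — none ✓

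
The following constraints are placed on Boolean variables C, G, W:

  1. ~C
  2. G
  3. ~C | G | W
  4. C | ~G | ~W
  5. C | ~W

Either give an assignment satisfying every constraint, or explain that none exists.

C = False, G = True, W = False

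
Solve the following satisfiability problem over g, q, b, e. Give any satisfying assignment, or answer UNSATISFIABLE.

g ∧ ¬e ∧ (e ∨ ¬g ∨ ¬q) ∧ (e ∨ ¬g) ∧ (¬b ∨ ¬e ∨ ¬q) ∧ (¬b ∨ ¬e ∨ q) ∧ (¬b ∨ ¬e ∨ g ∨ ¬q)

No satisfying assignment exists.

Case g = True:
  (¬e) forces e = False.
  Clause (e ∨ ¬g) is falsified — contradiction.
Case g = False:
  Clause (g) is falsified — contradiction.
Both cases fail, so the formula is unsatisfiable.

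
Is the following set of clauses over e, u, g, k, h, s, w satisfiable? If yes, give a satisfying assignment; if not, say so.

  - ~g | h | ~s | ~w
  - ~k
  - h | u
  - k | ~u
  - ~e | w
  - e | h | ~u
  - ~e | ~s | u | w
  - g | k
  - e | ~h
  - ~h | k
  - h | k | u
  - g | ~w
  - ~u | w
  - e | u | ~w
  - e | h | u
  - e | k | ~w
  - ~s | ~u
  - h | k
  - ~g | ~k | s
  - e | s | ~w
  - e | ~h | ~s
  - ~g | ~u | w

No satisfying assignment exists.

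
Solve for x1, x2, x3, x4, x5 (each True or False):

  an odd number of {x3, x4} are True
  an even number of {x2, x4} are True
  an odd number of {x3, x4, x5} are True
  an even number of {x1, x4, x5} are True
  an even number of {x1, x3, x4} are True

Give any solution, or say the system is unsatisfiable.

x1=T; x2=T; x3=F; x4=T; x5=F

{x3, x4}: 1 true → odd ✓
{x2, x4}: 2 true → even ✓
{x3, x4, x5}: 1 true → odd ✓
{x1, x4, x5}: 2 true → even ✓
{x1, x3, x4}: 2 true → even ✓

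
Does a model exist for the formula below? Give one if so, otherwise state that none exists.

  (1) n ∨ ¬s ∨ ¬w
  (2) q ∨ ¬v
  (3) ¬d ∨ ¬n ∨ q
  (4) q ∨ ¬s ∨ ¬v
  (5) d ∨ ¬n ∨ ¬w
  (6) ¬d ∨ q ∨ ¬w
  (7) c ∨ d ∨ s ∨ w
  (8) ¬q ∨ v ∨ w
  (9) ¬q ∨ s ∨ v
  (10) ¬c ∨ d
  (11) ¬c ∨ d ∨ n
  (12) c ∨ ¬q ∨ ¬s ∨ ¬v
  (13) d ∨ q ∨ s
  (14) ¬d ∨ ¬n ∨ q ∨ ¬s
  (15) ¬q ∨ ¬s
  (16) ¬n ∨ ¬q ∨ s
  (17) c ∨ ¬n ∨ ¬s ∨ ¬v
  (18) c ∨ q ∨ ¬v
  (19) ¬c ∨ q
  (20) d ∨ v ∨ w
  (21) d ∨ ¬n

s=F; c=F; v=T; n=F; q=T; d=F; w=T

Set s = False.
Set c = False.
Set v = True.
  then (q ∨ ¬v) forces q = True.
  then (¬n ∨ ¬q ∨ s) forces n = False.
Set d = False.
  then (c ∨ d ∨ s ∨ w) forces w = True.
All clauses satisfied.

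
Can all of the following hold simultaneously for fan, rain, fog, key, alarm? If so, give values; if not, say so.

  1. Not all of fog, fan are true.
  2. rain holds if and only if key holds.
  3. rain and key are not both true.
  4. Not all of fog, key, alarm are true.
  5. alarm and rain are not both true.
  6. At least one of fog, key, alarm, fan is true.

fan = False, rain = False, fog = True, key = False, alarm = False

  (1) {fog, fan}: 1/2 true — not all ✓
  (2) rain=F, key=F — same ✓
  (3) rain=F, key=F — not both ✓
  (4) {fog, key, alarm}: 1/3 true — not all ✓
  (5) alarm=F, rain=F — not both ✓
  (6) {fog, key, alarm, fan}: 1 true — at least one ✓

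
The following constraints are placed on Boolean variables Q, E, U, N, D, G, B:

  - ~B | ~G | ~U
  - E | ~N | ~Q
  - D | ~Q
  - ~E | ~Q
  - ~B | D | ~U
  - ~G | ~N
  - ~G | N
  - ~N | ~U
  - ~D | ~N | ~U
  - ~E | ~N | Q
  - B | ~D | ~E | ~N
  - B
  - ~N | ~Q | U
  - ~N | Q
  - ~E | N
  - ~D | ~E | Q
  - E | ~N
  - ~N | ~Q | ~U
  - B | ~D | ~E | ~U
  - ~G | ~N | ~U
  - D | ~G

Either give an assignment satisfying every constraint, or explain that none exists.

Q: False; E: False; U: False; N: False; D: True; G: False; B: True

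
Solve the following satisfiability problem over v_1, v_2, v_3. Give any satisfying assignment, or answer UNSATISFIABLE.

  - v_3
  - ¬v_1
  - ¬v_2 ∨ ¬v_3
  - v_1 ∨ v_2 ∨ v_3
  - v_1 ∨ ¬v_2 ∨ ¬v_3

v_1: False, v_2: False, v_3: True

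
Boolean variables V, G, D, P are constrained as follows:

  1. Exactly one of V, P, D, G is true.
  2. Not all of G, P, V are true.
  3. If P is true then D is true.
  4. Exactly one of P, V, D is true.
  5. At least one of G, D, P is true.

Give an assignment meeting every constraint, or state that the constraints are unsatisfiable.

V: False, G: False, D: True, P: False

  (1) {V, P, D, G}: 1 true — exactly one ✓
  (2) {G, P, V}: 0/3 true — not all ✓
  (3) P=F ⇒ D: vacuous ✓
  (4) {P, V, D}: 1 true — exactly one ✓
  (5) {G, D, P}: 1 true — at least one ✓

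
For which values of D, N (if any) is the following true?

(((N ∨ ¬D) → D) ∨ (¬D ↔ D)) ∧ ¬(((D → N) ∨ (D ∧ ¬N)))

The formula is unsatisfiable.

The conjunct ¬(((D → N) ∨ (D ∧ ¬N))) is unsatisfiable on its own:
  D=F, N=F: evaluates to False.
  D=F, N=T: evaluates to False.
  D=T, N=F: evaluates to False.
  D=T, N=T: evaluates to False.
So the whole conjunction is unsatisfiable.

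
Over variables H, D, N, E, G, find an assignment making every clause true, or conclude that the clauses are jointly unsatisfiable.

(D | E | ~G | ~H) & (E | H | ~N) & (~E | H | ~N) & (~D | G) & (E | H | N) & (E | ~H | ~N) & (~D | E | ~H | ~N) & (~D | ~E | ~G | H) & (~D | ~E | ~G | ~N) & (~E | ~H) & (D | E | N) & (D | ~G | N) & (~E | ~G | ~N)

Set H = True.
  then (~E | ~H) forces E = False.
  then (E | ~H | ~N) forces N = False.
  then (D | E | N) forces D = True.
  then (~D | G) forces G = True.
All clauses satisfied.

H = True, D = True, N = False, E = False, G = True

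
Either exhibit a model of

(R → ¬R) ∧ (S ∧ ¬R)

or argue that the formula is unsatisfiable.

R=F, S=T

  R → ¬R = True
    ¬R = True
  S ∧ ¬R = True
    ¬R = True
Both conjuncts True, so the formula holds.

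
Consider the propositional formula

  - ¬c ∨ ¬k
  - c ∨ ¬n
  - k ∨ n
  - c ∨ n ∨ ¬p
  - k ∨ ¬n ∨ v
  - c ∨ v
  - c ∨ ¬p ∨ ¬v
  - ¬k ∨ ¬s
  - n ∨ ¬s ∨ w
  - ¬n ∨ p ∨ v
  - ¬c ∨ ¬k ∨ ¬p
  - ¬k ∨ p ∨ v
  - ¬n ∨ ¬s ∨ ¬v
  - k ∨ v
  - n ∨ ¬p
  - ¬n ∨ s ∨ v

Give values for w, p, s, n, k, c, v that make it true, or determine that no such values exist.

w = False, p = True, s = False, n = True, k = False, c = True, v = True

Set w = False.
Set p = True.
  then (n ∨ ¬p) forces n = True.
  then (c ∨ ¬n) forces c = True.
  then (¬c ∨ ¬k ∨ ¬p) forces k = False.
  then (k ∨ v) forces v = True.
  then (¬n ∨ ¬s ∨ ¬v) forces s = False.
All clauses satisfied.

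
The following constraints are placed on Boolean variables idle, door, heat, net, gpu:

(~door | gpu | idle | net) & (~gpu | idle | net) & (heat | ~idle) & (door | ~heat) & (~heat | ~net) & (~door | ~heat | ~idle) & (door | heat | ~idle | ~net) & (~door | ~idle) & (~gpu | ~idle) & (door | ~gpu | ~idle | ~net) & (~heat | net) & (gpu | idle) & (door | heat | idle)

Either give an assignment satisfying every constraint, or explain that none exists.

idle = False, door = True, heat = False, net = True, gpu = True

Try idle = True:
  (heat | ~idle) forces heat = True.
  (door | ~heat) forces door = True.
  clause (~door | ~heat | ~idle) is falsified — backtrack.
So idle = False.
  then (gpu | idle) forces gpu = True.
  then (~gpu | idle | net) forces net = True.
  then (~heat | ~net) forces heat = False.
  then (door | heat | idle) forces door = True.
All clauses satisfied.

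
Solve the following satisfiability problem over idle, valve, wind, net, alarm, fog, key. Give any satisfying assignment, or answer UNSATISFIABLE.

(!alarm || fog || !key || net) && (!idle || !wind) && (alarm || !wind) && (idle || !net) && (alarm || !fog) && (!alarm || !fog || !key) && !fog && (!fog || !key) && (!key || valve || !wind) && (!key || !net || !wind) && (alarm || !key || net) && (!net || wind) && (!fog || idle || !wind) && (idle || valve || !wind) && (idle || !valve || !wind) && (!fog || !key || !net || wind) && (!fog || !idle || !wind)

Unit clause (!fog) forces fog = False.
Set idle = True.
  then (!idle || !wind) forces wind = False.
  then (!net || wind) forces net = False.
Set valve = False.
Set alarm = True.
  then (!alarm || fog || !key || net) forces key = False.
All clauses satisfied.

idle = True; valve = False; wind = False; net = False; alarm = True; fog = False; key = False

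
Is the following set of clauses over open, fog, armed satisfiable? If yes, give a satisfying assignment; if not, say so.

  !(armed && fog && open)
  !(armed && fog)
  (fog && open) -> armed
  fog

open = False, fog = True, armed = False

Unit clause (fog) forces fog = True.
In (!armed || !fog) only !armed is left, so armed = False.
In (armed || !fog || !open) only !open is left, so open = False.
Check each clause:
  (fog): fog holds.
  (!armed || !fog || !open): !armed holds.
  (!armed || !fog): !armed holds.
  (armed || !fog || !open): !open holds.
All clauses satisfied.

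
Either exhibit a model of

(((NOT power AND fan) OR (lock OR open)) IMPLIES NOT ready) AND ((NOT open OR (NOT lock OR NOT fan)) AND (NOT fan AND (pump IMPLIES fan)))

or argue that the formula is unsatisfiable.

pump: False, open: False, lock: True, power: False, ready: False, fan: False

  ((NOT power AND fan) OR (lock OR open)) IMPLIES NOT ready = True
    (NOT power AND fan) OR (lock OR open) = True
      NOT power AND fan = False
        NOT power = True
      lock OR open = True
    NOT ready = True
  (NOT open OR (NOT lock OR NOT fan)) AND (NOT fan AND (pump IMPLIES fan)) = True
    NOT open OR (NOT lock OR NOT fan) = True
      NOT open = True
      NOT lock OR NOT fan = True
        NOT lock = False
        NOT fan = True
    NOT fan AND (pump IMPLIES fan) = True
      NOT fan = True
      pump IMPLIES fan = True
Both conjuncts True, so the formula holds.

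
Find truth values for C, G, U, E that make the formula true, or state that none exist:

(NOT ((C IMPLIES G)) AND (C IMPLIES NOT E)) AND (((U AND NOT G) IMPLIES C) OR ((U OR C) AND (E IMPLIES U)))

C=T, G=F, U=T, E=F

  NOT ((C IMPLIES G)) AND (C IMPLIES NOT E) = True
    NOT ((C IMPLIES G)) = True
      C IMPLIES G = False
    C IMPLIES NOT E = True
      NOT E = True
  ((U AND NOT G) IMPLIES C) OR ((U OR C) AND (E IMPLIES U)) = True
    (U AND NOT G) IMPLIES C = True
      U AND NOT G = True
        NOT G = True
    (U OR C) AND (E IMPLIES U) = True
      U OR C = True
      E IMPLIES U = True
Both conjuncts True, so the formula holds.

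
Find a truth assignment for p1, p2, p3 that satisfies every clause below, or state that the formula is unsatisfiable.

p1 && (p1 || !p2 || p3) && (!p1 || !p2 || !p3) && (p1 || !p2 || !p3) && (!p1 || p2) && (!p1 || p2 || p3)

Unit clause (p1) forces p1 = True.
In (!p1 || p2) only p2 is left, so p2 = True.
In (!p1 || !p2 || !p3) only !p3 is left, so p3 = False.
All clauses satisfied.

p1 = True; p2 = True; p3 = False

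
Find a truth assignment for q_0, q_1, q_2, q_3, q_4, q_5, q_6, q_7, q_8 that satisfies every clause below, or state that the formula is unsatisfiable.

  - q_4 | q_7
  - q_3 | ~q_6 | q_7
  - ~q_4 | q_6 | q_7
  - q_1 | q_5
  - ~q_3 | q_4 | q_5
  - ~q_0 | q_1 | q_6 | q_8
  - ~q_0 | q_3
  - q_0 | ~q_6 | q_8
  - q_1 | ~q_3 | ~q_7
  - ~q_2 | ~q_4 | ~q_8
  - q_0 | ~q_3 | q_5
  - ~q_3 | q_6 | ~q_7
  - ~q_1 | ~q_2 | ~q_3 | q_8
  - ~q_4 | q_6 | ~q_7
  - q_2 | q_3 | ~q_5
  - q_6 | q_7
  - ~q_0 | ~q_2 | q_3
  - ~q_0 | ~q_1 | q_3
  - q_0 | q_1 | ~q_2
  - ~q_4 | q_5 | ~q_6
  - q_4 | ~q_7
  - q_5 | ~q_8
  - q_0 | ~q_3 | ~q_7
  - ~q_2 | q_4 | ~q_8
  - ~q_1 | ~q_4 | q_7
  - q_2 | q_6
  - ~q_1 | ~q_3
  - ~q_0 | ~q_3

q_0=F; q_1=F; q_2=F; q_3=T; q_4=T; q_5=T; q_6=T; q_7=F; q_8=T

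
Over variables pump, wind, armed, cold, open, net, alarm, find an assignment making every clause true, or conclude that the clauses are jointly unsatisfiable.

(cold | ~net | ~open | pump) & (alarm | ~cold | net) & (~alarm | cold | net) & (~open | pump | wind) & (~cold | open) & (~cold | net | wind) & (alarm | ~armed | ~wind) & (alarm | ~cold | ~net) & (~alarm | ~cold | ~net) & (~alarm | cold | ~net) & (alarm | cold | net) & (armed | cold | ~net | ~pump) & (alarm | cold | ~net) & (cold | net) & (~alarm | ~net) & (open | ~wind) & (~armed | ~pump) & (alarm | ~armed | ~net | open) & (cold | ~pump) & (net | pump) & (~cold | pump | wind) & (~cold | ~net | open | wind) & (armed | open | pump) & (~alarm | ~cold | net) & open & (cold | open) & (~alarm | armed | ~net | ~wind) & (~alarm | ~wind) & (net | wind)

No satisfying assignment exists.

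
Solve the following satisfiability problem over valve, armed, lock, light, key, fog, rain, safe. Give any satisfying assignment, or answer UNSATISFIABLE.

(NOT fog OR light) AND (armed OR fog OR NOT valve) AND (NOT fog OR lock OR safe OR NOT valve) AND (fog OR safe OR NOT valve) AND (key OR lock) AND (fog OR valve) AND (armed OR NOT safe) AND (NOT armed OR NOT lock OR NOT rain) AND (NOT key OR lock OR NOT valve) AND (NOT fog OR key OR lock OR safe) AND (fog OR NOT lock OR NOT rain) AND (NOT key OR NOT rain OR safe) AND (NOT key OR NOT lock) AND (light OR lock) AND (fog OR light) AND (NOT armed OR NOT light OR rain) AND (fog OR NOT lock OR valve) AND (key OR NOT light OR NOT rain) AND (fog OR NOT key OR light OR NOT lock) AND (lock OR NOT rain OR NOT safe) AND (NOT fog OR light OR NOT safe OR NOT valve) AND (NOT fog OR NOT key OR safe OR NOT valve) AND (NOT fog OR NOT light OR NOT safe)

valve = False; armed = False; lock = False; light = True; key = True; fog = True; rain = False; safe = False

Set valve = False.
  then (fog OR valve) forces fog = True.
  then (NOT fog OR light) forces light = True.
  then (NOT fog OR NOT light OR NOT safe) forces safe = False.
Set armed = False.
Set lock = False.
  then (key OR lock) forces key = True.
  then (NOT key OR NOT rain OR safe) forces rain = False.
All clauses satisfied.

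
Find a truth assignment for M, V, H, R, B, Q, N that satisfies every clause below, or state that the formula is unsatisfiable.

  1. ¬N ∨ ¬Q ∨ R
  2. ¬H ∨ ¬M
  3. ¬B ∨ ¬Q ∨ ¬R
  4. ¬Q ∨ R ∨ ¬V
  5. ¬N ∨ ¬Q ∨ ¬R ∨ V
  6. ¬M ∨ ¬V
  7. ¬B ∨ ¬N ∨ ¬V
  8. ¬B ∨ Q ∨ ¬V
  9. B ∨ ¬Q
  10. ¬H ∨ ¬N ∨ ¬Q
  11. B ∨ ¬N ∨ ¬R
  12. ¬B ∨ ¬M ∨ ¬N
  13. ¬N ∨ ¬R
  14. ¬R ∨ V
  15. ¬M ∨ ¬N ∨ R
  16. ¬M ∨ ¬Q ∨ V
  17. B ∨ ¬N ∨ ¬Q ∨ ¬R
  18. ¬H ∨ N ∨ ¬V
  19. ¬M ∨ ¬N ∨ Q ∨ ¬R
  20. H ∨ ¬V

M=F; V=F; H=F; R=F; B=T; Q=F; N=F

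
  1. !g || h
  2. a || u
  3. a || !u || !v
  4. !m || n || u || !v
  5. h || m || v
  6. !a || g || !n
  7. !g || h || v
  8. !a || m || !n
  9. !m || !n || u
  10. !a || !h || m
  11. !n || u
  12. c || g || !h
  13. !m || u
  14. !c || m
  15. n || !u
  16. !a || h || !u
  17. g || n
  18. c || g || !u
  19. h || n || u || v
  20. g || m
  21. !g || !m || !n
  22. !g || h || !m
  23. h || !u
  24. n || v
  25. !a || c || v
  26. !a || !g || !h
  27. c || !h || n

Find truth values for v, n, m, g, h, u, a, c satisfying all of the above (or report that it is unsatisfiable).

v=F, n=T, m=T, g=F, h=T, u=T, a=F, c=T

Set v = False.
  then (n || v) forces n = True.
  then (!n || u) forces u = True.
  then (h || !u) forces h = True.
Set m = True.
  then (!g || !m || !n) forces g = False.
  then (!a || g || !n) forces a = False.
  then (c || g || !h) forces c = True.
All clauses satisfied.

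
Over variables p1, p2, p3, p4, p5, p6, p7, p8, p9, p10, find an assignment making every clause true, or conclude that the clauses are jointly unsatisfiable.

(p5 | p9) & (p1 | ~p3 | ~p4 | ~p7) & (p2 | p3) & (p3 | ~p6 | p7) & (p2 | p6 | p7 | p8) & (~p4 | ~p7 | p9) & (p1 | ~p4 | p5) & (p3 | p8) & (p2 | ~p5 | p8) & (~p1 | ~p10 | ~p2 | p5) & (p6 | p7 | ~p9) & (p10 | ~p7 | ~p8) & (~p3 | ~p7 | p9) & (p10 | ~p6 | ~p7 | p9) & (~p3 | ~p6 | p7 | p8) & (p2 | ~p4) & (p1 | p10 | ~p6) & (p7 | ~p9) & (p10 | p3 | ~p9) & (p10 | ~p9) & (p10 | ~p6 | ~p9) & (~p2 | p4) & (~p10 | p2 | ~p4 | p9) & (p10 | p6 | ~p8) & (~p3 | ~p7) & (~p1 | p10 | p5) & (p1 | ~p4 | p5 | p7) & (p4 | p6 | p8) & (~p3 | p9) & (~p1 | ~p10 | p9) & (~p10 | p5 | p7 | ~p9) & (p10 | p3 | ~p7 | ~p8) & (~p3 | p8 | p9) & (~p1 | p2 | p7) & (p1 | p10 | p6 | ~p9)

p1: True, p2: True, p3: False, p4: True, p5: True, p6: True, p7: True, p8: True, p9: True, p10: True

Set p1 = True.
Try p2 = False:
  (p2 | p3) forces p3 = True.
  (p2 | ~p4) forces p4 = False.
  (~p3 | ~p7) forces p7 = False.
  clause (~p1 | p2 | p7) is falsified — backtrack.
So p2 = True.
  then (~p2 | p4) forces p4 = True.
Set p3 = False.
  then (p3 | p8) forces p8 = True.
Set p5 = True.
Set p6 = True.
  then (p3 | ~p6 | p7) forces p7 = True.
  then (~p4 | ~p7 | p9) forces p9 = True.
  then (p10 | ~p7 | ~p8) forces p10 = True.
All clauses satisfied.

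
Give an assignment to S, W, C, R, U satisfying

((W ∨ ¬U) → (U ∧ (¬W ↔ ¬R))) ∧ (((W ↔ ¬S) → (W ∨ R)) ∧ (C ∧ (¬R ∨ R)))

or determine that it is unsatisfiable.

S=T; W=F; C=T; R=T; U=T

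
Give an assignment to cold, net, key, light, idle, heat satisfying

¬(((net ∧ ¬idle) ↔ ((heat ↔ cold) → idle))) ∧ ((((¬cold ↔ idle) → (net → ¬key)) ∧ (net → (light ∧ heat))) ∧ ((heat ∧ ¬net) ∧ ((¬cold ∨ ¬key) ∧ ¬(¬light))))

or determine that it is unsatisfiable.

cold: False; net: False; key: True; light: True; idle: False; heat: True

  ¬(((net ∧ ¬idle) ↔ ((heat ↔ cold) → idle))) = True
    (net ∧ ¬idle) ↔ ((heat ↔ cold) → idle) = False
      net ∧ ¬idle = False
        ¬idle = True
      (heat ↔ cold) → idle = True
        heat ↔ cold = False
  (((¬cold ↔ idle) → (net → ¬key)) ∧ (net → (light ∧ heat))) ∧ ((heat ∧ ¬net) ∧ ((¬cold ∨ ¬key) ∧ ¬(¬light))) = True
    ((¬cold ↔ idle) → (net → ¬key)) ∧ (net → (light ∧ heat)) = True
      (¬cold ↔ idle) → (net → ¬key) = True
        ¬cold ↔ idle = False
          ¬cold = True
        net → ¬key = True
          ¬key = False
      net → (light ∧ heat) = True
        light ∧ heat = True
    (heat ∧ ¬net) ∧ ((¬cold ∨ ¬key) ∧ ¬(¬light)) = True
      heat ∧ ¬net = True
        ¬net = True
      (¬cold ∨ ¬key) ∧ ¬(¬light) = True
        ¬cold ∨ ¬key = True
          ¬cold = True
          ¬key = False
        ¬(¬light) = True
          ¬light = False
Both conjuncts True, so the formula holds.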